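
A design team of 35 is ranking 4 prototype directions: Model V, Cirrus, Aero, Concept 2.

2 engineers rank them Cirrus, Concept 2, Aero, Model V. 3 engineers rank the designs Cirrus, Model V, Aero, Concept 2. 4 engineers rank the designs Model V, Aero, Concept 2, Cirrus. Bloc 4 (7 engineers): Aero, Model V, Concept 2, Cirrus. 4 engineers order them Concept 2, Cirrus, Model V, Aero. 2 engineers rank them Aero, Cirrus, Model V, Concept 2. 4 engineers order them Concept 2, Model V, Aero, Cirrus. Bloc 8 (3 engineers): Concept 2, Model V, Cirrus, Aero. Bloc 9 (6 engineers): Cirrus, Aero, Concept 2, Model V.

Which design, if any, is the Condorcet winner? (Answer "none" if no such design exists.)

none

Check each pair by majority over 35 ballots:
Model V–Cirrus: Model V 18–17.
Model V vs Aero: Model V is ranked higher on 3+4+4+4+3 = 18 ballots, Aero on 17. Model V wins 18–17.
Model V vs Concept 2: Model V is ranked higher on 3+4+7+2 = 16 ballots, Concept 2 on 19. Concept 2 wins 19–16.
Cirrus vs Aero: Cirrus is ranked higher on 2+3+4+3+6 = 18 ballots, Aero on 17. Cirrus wins 18–17.
Cirrus vs Concept 2: Concept 2 wins 22–13.
Aero vs Concept 2: Aero, 22–13.
Each design drops at least one matchup (Model V loses to Concept 2; Cirrus loses to Model V; Aero loses to Model V; Concept 2 loses to Aero); the cycle Model V → Aero → Concept 2 → Model V rules out a Condorcet winner.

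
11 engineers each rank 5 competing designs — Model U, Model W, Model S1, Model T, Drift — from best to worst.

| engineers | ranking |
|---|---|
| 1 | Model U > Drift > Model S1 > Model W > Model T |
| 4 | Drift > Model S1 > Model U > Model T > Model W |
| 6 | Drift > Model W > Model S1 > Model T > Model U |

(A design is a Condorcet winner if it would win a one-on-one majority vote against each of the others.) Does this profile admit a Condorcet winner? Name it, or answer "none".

Check each pair by majority over 11 ballots:
Model U vs Model W: Model U preferred on 1+4 = 5 ballots; Model W wins 6–5.
Model U vs Model S1: Model U is ranked higher on 1 ballot, Model S1 on 10. Model S1 wins 10–1.
Model U vs Model T: 1+4 = 5 for Model U, 6 for Model T — Model T by 6–5.
Model U vs Drift: Model U preferred on 1 ballot; Drift wins 10–1.
Model W vs Model S1: 6 for Model W, 5 for Model S1 — Model W by 6–5.
Model W vs Model T: 1+6 = 7 for Model W, 4 for Model T — Model W by 7–4.
Model W vs Drift: 0 for Model W, 11 for Drift — Drift by 11–0.
Model S1 vs Model T: Model S1 preferred on 1+4+6 = 11 ballots; Model S1 wins 11–0.
Model S1 vs Drift: 0 for Model S1, 11 for Drift — Drift by 11–0.
Model T vs Drift: 0 for Model T, 11 for Drift — Drift by 11–0.
Drift beats each of Model U, Model W, Model S1, Model T — Drift is the Condorcet winner.

Drift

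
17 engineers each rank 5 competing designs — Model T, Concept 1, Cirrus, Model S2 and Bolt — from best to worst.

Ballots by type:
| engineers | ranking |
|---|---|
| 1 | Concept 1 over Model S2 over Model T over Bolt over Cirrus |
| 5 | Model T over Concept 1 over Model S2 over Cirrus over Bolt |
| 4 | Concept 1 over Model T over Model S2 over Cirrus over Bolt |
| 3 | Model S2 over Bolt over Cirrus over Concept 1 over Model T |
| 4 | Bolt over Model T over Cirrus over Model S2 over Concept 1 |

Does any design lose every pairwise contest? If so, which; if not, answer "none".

Bolt

Pairwise majorities:
Model T vs Concept 1: 5+4 = 9 for Model T, 8 for Concept 1 — Model T by 9–8.
Model T vs Cirrus: Model T preferred on 1+5+4+4 = 14 ballots; Model T wins 14–3.
Model T vs Model S2: Model T is ranked higher on 5+4+4 = 13 ballots, Model S2 on 4. Model T wins 13–4.
Model T vs Bolt: Model T preferred on 1+5+4 = 10 ballots; Model T wins 10–7.
Concept 1 vs Cirrus: 1+5+4 = 10 for Concept 1, 7 for Cirrus — Concept 1 by 10–7.
Concept 1 vs Model S2: Concept 1, 10–7.
Concept 1 vs Bolt: 10 to 7, Concept 1.
Cirrus vs Model S2: Model S2, 13–4.
Cirrus vs Bolt: Cirrus wins 9–8.
Model S2 vs Bolt: 1+5+4+3 = 13 for Model S2, 4 for Bolt — Model S2 by 13–4.
Bolt loses to every other design — it is the Condorcet loser.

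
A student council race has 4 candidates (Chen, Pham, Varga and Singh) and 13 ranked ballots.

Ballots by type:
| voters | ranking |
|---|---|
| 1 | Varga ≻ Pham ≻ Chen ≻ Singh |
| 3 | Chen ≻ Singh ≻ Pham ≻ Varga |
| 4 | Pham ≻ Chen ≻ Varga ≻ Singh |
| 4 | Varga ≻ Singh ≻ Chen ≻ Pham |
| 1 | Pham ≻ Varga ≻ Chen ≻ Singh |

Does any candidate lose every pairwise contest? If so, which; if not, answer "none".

Pairwise majorities:
Chen vs Pham: Chen, 7–6.
Chen vs Varga: 7 to 6, Chen.
Chen vs Singh: Chen wins 9–4.
Pham vs Varga: 3+4+1 = 8 for Pham, 5 for Varga — Pham by 8–5.
Pham vs Singh: Singh, 7–6.
Varga–Singh: Varga 10–3.
No candidate is winless: Chen beats Pham; Pham beats Varga; Varga beats Singh; Singh beats Pham. There is no Condorcet loser.

none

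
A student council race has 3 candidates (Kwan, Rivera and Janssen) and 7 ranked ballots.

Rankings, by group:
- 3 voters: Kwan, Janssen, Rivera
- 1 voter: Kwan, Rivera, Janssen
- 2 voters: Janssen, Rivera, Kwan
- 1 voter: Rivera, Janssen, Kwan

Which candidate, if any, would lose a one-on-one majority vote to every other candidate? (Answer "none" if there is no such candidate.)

Head-to-head results (7 voters):
Kwan vs Rivera: Kwan, 4–3.
Kwan vs Janssen: 4 to 3, Kwan.
Rivera vs Janssen: 2 to 5, Janssen.
Rivera is beaten in every head-to-head and is the Condorcet loser.

Rivera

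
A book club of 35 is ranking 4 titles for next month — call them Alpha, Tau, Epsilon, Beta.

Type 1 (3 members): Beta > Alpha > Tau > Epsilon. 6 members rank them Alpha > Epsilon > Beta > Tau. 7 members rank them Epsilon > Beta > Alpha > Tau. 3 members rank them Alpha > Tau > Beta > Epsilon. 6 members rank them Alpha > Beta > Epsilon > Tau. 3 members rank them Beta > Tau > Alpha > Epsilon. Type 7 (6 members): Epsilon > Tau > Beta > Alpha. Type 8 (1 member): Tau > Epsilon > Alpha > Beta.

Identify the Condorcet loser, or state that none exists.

Tau

Head-to-head results (35 members):
Alpha vs Tau: 25 to 10, Alpha.
Alpha vs Epsilon: 21 to 14, Alpha.
Alpha vs Beta: 6+3+6+1 = 16 for Alpha, 19 for Beta — Beta by 19–16.
Tau–Epsilon: Epsilon 25–10.
Tau vs Beta: Tau is ranked higher on 3+6+1 = 10 ballots, Beta on 25. Beta wins 25–10.
Epsilon vs Beta: Epsilon wins 20–15.
Only Tau has no wins; Tau is the Condorcet loser.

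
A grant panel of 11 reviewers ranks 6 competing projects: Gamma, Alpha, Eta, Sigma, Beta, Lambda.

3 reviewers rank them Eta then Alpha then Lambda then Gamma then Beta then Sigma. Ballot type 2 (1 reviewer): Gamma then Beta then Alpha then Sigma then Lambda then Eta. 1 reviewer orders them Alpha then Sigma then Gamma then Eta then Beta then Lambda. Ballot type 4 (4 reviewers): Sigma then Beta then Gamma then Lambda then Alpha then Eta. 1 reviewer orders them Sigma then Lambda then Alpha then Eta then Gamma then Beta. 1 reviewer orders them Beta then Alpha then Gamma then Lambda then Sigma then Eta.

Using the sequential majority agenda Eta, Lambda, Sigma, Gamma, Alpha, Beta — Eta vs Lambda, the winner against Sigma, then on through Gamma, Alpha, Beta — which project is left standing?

Round 1: Eta vs Lambda — 4–7, Lambda advances.
Round 2: Lambda vs Sigma — 4–7, Sigma advances.
Round 3: Sigma vs Gamma — 6–5, Sigma advances.
Round 4: Sigma vs Alpha — 5–6, Alpha advances.
Round 5: Alpha vs Beta — 5–6, Beta advances.
The agenda winner is Beta.

Beta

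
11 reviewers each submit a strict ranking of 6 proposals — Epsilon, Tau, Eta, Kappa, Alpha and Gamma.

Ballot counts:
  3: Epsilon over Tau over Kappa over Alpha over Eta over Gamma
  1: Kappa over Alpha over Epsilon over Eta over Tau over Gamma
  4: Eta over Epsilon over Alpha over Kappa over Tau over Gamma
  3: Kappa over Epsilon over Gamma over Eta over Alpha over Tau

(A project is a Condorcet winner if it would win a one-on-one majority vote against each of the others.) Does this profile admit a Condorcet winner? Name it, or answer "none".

Head-to-head results (11 reviewers):
Epsilon vs Tau: Epsilon, 11–0.
Epsilon vs Eta: Epsilon, 7–4.
Epsilon vs Kappa: Epsilon, 7–4.
Epsilon vs Alpha: Epsilon wins 10–1.
Epsilon vs Gamma: Epsilon wins 11–0.
Tau vs Eta: Eta wins 8–3.
Tau vs Kappa: Kappa, 8–3.
Tau–Alpha: Alpha 8–3.
Tau vs Gamma: Tau wins 8–3.
Eta–Kappa: Kappa 7–4.
Eta–Alpha: Eta 7–4.
Eta vs Gamma: Eta, 8–3.
Kappa vs Alpha: Kappa, 7–4.
Kappa vs Gamma: Kappa wins 11–0.
Alpha vs Gamma: Alpha, 8–3.
Epsilon wins every pairwise contest, so Epsilon is the Condorcet winner.

Epsilon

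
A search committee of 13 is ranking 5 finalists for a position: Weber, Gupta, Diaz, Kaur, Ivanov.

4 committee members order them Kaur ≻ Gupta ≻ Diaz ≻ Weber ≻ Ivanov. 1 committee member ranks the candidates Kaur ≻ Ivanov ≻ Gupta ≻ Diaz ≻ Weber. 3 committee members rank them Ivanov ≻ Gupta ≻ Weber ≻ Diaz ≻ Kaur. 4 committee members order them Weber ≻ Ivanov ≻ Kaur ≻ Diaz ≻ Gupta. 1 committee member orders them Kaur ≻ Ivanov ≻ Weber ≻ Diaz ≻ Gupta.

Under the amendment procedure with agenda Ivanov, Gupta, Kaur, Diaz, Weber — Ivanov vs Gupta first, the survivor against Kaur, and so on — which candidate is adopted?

Weber

Round 1: Ivanov vs Gupta — 9–4, Ivanov advances.
Round 2: Ivanov vs Kaur — 7–6, Ivanov advances.
Round 3: Ivanov vs Diaz — 9–4, Ivanov advances.
Round 4: Ivanov vs Weber — 5–8, Weber advances.
The agenda winner is Weber.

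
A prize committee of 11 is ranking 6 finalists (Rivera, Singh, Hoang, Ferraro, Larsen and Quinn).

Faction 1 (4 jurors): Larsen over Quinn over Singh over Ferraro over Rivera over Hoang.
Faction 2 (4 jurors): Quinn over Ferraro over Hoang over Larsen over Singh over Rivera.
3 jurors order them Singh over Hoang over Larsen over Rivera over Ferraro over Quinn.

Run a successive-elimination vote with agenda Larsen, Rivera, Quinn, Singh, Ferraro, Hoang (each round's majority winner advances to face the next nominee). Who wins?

Hoang

Round 1: Larsen vs Rivera — 11–0, Larsen advances.
Round 2: Larsen vs Quinn — 7–4, Larsen advances.
Round 3: Larsen vs Singh — 8–3, Larsen advances.
Round 4: Larsen vs Ferraro — 7–4, Larsen advances.
Round 5: Larsen vs Hoang — 4–7, Hoang advances.
The agenda winner is Hoang.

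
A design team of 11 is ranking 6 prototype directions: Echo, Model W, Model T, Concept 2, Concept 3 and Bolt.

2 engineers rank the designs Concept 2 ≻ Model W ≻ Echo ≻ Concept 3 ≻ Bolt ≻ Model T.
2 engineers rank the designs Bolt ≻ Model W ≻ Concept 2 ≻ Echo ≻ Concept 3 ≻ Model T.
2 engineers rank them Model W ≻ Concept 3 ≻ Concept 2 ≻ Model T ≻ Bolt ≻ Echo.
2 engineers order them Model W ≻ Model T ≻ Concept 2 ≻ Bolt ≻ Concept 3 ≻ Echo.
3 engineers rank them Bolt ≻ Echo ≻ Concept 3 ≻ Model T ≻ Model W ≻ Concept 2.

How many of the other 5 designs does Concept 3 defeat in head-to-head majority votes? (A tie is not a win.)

Concept 3 against each rival (11 engineers):
Concept 3 vs Echo: 2+2 = 4 for Concept 3, 7 for Echo — Echo by 7–4.
Concept 3 vs Model W: Concept 3 is ranked higher on 3 ballots, Model W on 8. Model W wins 8–3.
Concept 3 vs Model T: Concept 3 is ranked higher on 2+2+2+3 = 9 ballots, Model T on 2. Concept 3 wins 9–2.
Concept 3–Concept 2: Concept 2 6–5.
Concept 3 vs Bolt: 4 to 7, Bolt.
Concept 3 beats Model T; loses to Echo, Model W, Concept 2, Bolt — 1 pairwise win.

1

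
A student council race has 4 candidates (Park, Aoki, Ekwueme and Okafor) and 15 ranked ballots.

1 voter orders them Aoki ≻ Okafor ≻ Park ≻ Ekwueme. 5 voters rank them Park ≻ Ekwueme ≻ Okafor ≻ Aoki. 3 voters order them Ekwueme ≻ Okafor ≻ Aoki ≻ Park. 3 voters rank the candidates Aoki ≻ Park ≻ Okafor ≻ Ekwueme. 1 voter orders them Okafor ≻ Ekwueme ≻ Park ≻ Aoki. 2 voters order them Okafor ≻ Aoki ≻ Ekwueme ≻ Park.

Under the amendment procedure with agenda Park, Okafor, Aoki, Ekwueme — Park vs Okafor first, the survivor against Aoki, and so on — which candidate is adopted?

Round 1: Park vs Okafor — 8–7, Park advances.
Round 2: Park vs Aoki — 6–9, Aoki advances.
Round 3: Aoki vs Ekwueme — 6–9, Ekwueme advances.
Ekwueme survives the agenda.

Ekwueme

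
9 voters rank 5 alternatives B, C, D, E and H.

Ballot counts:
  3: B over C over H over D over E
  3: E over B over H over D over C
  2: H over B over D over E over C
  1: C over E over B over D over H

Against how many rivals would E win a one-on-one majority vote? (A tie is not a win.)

1

E against each rival (9 voters):
E vs B: E preferred on 3+1 = 4 ballots; B wins 5–4.
E vs C: E wins 5–4.
E vs D: D wins 5–4.
E vs H: H wins 5–4.
E beats C; loses to B, D, H — 1 pairwise win.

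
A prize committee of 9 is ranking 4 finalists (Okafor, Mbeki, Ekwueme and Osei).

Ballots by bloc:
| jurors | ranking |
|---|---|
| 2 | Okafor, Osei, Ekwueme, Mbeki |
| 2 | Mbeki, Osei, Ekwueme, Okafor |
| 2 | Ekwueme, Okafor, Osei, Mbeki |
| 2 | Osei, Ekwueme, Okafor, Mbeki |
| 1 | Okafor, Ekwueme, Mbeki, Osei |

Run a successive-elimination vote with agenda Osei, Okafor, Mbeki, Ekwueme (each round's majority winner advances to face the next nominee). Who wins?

Ekwueme

Round 1: Osei vs Okafor — 4–5, Okafor advances.
Round 2: Okafor vs Mbeki — 7–2, Okafor advances.
Round 3: Okafor vs Ekwueme — 3–6, Ekwueme advances.
The agenda winner is Ekwueme.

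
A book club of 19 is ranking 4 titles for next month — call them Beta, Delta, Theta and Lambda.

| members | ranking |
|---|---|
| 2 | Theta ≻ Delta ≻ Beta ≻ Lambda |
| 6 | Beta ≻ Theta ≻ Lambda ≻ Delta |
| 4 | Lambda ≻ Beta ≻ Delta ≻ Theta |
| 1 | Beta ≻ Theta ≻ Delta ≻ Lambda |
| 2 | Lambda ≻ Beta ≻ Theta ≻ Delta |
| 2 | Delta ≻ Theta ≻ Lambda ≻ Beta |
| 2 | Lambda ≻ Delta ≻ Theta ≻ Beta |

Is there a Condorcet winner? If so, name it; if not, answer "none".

none

Pairwise majorities:
Beta vs Delta: 6+4+1+2 = 13 for Beta, 6 for Delta — Beta by 13–6.
Beta vs Theta: 13 to 6, Beta.
Beta vs Lambda: 2+6+1 = 9 for Beta, 10 for Lambda — Lambda by 10–9.
Delta vs Theta: 4+2+2 = 8 for Delta, 11 for Theta — Theta by 11–8.
Delta vs Lambda: Delta is ranked higher on 2+1+2 = 5 ballots, Lambda on 14. Lambda wins 14–5.
Theta vs Lambda: Theta preferred on 2+6+1+2 = 11 ballots; Theta wins 11–8.
Every book loses at least once (Beta loses to Lambda; Delta loses to Beta; Theta loses to Beta; Lambda loses to Theta). The majority relation contains the cycle Beta > Theta > Lambda > Beta, so there is no Condorcet winner.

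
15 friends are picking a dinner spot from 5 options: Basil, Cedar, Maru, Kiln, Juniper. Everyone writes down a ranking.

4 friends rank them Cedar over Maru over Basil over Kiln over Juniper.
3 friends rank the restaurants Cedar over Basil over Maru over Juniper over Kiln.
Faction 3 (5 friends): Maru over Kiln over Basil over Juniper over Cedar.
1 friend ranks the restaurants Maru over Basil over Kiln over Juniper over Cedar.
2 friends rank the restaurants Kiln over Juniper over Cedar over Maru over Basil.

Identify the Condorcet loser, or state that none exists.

Head-to-head results (15 friends):
Basil vs Cedar: 5+1 = 6 for Basil, 9 for Cedar — Cedar by 9–6.
Basil vs Maru: Maru, 12–3.
Basil vs Kiln: Basil preferred on 4+3+1 = 8 ballots; Basil wins 8–7.
Basil vs Juniper: 4+3+5+1 = 13 for Basil, 2 for Juniper — Basil by 13–2.
Cedar vs Maru: Cedar wins 9–6.
Cedar vs Kiln: Kiln, 8–7.
Cedar vs Juniper: Juniper, 8–7.
Maru vs Kiln: Maru wins 13–2.
Maru vs Juniper: 4+3+5+1 = 13 for Maru, 2 for Juniper — Maru by 13–2.
Kiln vs Juniper: Kiln, 12–3.
No restaurant is winless: Basil beats Kiln; Cedar beats Basil; Maru beats Basil; Kiln beats Cedar; Juniper beats Cedar. There is no Condorcet loser.

none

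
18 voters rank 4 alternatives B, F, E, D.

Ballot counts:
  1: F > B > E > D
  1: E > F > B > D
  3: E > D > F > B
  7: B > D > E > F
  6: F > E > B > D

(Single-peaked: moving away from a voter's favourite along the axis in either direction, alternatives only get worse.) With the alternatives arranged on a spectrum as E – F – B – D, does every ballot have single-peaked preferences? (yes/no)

no

Axis positions: E=1, F=2, B=3, D=4.
Bloc 1 (peak F at position 2): ranking walks positions 2-3-1-4, expanding outward from the peak — single-peaked.
Bloc 2 (peak E at position 1): ranking walks positions 1-2-3-4, expanding outward from the peak — single-peaked.
Bloc 3: ranking walks positions 1-4-2-3; D is ranked above F even though F lies between D and the peak E on the axis — preferences dip and rise again. Not single-peaked.
Bloc 4: ranking walks positions 3-4-1-2; E is ranked above F even though F lies between E and the peak B on the axis — preferences dip and rise again. Not single-peaked.
Bloc 5 (peak F at position 2): ranking walks positions 2-1-3-4, expanding outward from the peak — single-peaked.
Bloc 3 violates single-peakedness, so the profile is not single-peaked on this axis.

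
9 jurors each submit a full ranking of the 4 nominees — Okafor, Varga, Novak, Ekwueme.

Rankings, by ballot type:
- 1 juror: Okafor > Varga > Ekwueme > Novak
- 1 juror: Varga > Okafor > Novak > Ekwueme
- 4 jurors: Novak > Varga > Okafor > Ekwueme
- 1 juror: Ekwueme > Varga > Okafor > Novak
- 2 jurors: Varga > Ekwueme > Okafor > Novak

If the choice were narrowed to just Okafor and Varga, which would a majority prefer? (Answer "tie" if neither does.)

Ballots ranking Okafor above Varga: 1.
Ballots ranking Varga above Okafor: 9 − 1 = 8.
Varga wins the head-to-head 8–1.

Varga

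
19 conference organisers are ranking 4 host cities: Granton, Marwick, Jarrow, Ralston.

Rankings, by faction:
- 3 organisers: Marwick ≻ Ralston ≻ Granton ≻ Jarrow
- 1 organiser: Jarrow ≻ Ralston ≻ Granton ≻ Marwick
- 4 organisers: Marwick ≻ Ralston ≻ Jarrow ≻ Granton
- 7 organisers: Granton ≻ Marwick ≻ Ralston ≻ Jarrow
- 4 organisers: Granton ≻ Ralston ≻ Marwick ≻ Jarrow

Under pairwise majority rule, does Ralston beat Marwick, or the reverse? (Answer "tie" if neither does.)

Ballots ranking Ralston above Marwick: 1 + 4 = 5.
Ballots ranking Marwick above Ralston: 19 − 5 = 14.
Marwick wins the head-to-head 14–5.

Marwick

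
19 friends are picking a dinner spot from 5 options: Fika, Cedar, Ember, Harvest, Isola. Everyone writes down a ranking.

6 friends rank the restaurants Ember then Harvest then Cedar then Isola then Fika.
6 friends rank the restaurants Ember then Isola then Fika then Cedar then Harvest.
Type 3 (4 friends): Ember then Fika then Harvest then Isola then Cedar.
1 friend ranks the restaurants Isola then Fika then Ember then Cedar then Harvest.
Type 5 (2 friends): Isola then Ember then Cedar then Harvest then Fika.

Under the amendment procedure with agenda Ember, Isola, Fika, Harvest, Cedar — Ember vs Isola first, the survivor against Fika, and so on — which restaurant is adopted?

Round 1: Ember vs Isola — 16–3, Ember advances.
Round 2: Ember vs Fika — 18–1, Ember advances.
Round 3: Ember vs Harvest — 19–0, Ember advances.
Round 4: Ember vs Cedar — 19–0, Ember advances.
Ember survives the agenda.

Ember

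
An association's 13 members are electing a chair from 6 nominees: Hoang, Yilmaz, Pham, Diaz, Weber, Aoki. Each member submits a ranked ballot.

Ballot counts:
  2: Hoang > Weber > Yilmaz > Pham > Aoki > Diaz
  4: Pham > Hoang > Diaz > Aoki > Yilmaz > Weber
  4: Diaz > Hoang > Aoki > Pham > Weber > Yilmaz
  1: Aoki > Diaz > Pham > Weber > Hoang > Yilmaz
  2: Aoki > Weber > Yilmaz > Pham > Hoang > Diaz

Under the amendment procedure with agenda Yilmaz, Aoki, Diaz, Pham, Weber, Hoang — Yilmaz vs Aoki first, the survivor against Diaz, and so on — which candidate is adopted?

Pham

Round 1: Yilmaz vs Aoki — 2–11, Aoki advances.
Round 2: Aoki vs Diaz — 5–8, Diaz advances.
Round 3: Diaz vs Pham — 5–8, Pham advances.
Round 4: Pham vs Weber — 9–4, Pham advances.
Round 5: Pham vs Hoang — 7–6, Pham advances.
The agenda winner is Pham.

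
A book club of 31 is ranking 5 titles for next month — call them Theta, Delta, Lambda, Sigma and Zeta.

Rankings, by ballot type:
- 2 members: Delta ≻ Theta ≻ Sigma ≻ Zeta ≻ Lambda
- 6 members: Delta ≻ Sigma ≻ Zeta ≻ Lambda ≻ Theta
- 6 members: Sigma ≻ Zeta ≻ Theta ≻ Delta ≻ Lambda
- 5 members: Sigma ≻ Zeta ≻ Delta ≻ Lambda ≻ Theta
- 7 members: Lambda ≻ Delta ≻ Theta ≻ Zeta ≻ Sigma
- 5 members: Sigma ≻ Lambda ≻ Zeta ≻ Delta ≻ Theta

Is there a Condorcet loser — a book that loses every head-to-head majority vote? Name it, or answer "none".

Theta

Head-to-head results (31 members):
Theta vs Delta: Delta, 25–6.
Theta vs Lambda: Theta preferred on 2+6 = 8 ballots; Lambda wins 23–8.
Theta vs Sigma: Theta is ranked higher on 2+7 = 9 ballots, Sigma on 22. Sigma wins 22–9.
Theta–Zeta: Zeta 22–9.
Delta vs Lambda: Delta wins 19–12.
Delta vs Sigma: Sigma wins 16–15.
Delta vs Zeta: Delta preferred on 2+6+7 = 15 ballots; Zeta wins 16–15.
Lambda vs Sigma: Lambda preferred on 7 ballots; Sigma wins 24–7.
Lambda vs Zeta: 12 to 19, Zeta.
Sigma vs Zeta: 2+6+6+5+5 = 24 for Sigma, 7 for Zeta — Sigma by 24–7.
Theta loses to every other book — it is the Condorcet loser.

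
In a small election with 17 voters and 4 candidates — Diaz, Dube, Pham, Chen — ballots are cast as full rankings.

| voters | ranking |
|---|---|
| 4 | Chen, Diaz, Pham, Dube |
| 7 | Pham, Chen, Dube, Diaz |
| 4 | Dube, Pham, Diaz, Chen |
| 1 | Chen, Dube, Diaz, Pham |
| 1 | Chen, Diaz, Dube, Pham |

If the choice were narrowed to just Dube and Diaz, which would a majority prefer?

Ballots ranking Dube above Diaz: 7 + 4 + 1 = 12.
Ballots ranking Diaz above Dube: 17 − 12 = 5.
Dube wins the head-to-head 12–5.

Dube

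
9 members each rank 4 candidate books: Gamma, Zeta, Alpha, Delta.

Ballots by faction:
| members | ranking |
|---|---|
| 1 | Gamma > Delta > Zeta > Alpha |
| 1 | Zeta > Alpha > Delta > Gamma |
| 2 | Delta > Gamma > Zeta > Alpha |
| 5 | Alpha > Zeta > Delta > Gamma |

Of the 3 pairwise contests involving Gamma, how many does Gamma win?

Gamma against each rival (9 members):
Gamma vs Zeta: Zeta, 6–3.
Gamma vs Alpha: 1+2 = 3 for Gamma, 6 for Alpha — Alpha by 6–3.
Gamma–Delta: Delta 8–1.
Gamma beats no one; loses to Zeta, Alpha, Delta — 0 pairwise wins.

0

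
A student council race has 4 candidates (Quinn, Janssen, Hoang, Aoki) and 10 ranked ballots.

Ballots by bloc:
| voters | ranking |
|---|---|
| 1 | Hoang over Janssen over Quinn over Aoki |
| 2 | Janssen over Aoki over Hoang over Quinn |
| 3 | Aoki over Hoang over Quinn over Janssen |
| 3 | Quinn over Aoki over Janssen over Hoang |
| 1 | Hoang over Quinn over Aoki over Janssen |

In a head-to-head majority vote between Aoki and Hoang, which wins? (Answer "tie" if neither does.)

Aoki

Ballots ranking Aoki above Hoang: 2 + 3 + 3 = 8.
Ballots ranking Hoang above Aoki: 10 − 8 = 2.
Aoki wins the head-to-head 8–2.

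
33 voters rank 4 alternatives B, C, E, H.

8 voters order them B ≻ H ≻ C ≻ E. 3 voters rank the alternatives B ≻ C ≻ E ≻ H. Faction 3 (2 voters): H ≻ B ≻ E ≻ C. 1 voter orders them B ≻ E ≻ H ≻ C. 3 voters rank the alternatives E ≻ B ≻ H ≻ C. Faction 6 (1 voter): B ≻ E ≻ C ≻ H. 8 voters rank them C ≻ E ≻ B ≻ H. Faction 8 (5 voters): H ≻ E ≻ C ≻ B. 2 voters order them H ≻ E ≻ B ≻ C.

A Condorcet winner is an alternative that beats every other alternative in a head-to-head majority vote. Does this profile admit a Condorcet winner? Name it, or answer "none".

none

Check each pair by majority over 33 ballots:
B–C: B 20–13.
B–E: E 18–15.
B vs H: B wins 24–9.
C–E: C 19–14.
C vs H: H wins 21–12.
E vs H: H wins 17–16.
Each alternative drops at least one matchup (B loses to E; C loses to B; E loses to C; H loses to B); the cycle B beats C beats E beats B rules out a Condorcet winner.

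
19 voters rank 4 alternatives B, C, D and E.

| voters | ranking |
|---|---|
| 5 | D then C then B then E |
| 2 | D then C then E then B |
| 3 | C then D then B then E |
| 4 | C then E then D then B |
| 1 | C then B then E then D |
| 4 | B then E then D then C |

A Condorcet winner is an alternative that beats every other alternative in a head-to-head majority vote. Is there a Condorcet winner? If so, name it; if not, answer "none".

D

Check each pair by majority over 19 ballots:
B vs C: 4 for B, 15 for C — C by 15–4.
B vs D: B is ranked higher on 1+4 = 5 ballots, D on 14. D wins 14–5.
B–E: B 13–6.
C vs D: C is ranked higher on 3+4+1 = 8 ballots, D on 11. D wins 11–8.
C vs E: 15 to 4, C.
D vs E: D wins 10–9.
D defeats every rival head-to-head and is the Condorcet winner.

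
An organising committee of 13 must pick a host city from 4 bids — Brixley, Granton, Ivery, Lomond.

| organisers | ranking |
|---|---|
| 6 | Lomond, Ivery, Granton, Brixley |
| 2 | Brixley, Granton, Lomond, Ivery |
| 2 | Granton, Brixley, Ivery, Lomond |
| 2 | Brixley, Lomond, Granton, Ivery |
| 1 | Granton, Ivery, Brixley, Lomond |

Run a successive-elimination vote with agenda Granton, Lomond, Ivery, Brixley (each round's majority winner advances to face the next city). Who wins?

Round 1: Granton vs Lomond — 5–8, Lomond advances.
Round 2: Lomond vs Ivery — 10–3, Lomond advances.
Round 3: Lomond vs Brixley — 6–7, Brixley advances.
The agenda winner is Brixley.

Brixley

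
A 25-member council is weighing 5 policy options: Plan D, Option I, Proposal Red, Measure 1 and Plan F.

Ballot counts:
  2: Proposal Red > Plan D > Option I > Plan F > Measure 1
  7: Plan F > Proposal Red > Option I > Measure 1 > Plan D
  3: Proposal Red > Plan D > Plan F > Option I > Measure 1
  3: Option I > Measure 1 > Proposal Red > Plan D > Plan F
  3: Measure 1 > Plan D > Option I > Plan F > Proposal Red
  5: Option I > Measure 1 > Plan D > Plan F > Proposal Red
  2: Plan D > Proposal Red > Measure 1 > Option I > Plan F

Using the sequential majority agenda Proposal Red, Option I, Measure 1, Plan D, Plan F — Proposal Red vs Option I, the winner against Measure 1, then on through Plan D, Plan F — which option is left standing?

Round 1: Proposal Red vs Option I — 14–11, Proposal Red advances.
Round 2: Proposal Red vs Measure 1 — 14–11, Proposal Red advances.
Round 3: Proposal Red vs Plan D — 15–10, Proposal Red advances.
Round 4: Proposal Red vs Plan F — 10–15, Plan F advances.
The agenda winner is Plan F.

Plan F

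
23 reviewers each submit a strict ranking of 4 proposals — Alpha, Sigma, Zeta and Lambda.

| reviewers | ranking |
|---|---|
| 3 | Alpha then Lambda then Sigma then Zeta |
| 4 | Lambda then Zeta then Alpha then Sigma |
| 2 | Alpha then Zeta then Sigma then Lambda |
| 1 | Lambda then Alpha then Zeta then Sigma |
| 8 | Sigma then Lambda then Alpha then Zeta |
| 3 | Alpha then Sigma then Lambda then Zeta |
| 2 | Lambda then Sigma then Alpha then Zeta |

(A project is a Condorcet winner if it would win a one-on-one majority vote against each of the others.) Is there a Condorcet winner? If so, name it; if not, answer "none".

none

Pairwise majorities:
Alpha vs Sigma: Alpha, 13–10.
Alpha vs Zeta: Alpha wins 19–4.
Alpha vs Lambda: Lambda, 15–8.
Sigma vs Zeta: Sigma, 16–7.
Sigma–Lambda: Sigma 13–10.
Zeta vs Lambda: Lambda, 21–2.
Every project loses at least once (Alpha loses to Lambda; Sigma loses to Alpha; Zeta loses to Alpha; Lambda loses to Sigma). The majority relation contains the cycle Alpha beats Sigma beats Lambda beats Alpha, so there is no Condorcet winner.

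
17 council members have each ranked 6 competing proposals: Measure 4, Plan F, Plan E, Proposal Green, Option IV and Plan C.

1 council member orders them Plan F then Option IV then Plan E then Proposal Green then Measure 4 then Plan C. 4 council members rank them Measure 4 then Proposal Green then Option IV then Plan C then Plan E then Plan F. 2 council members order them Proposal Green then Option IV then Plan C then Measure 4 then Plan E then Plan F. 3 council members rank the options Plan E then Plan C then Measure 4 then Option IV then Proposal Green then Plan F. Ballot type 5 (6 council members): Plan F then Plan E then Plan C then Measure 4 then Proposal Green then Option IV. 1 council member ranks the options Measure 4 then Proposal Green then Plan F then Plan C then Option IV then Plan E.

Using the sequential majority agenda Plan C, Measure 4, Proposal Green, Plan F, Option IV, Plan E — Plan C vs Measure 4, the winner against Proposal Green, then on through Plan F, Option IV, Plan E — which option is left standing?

Round 1: Plan C vs Measure 4 — 11–6, Plan C advances.
Round 2: Plan C vs Proposal Green — 9–8, Plan C advances.
Round 3: Plan C vs Plan F — 9–8, Plan C advances.
Round 4: Plan C vs Option IV — 10–7, Plan C advances.
Round 5: Plan C vs Plan E — 7–10, Plan E advances.
The agenda winner is Plan E.

Plan E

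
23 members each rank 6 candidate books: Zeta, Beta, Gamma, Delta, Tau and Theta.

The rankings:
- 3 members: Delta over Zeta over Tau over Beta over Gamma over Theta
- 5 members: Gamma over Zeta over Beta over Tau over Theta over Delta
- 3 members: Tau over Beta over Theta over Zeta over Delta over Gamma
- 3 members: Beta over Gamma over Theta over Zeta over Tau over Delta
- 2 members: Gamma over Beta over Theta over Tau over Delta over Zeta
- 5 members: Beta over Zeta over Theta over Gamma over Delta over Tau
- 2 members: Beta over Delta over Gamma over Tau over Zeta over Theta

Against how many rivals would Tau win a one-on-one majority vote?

Tau against each rival (23 members):
Tau vs Zeta: Zeta wins 16–7.
Tau vs Beta: Tau is ranked higher on 3+3 = 6 ballots, Beta on 17. Beta wins 17–6.
Tau vs Gamma: Tau preferred on 3+3 = 6 ballots; Gamma wins 17–6.
Tau–Delta: Tau 13–10.
Tau vs Theta: 13 to 10, Tau.
Tau beats Delta, Theta; loses to Zeta, Beta, Gamma — 2 pairwise wins.

2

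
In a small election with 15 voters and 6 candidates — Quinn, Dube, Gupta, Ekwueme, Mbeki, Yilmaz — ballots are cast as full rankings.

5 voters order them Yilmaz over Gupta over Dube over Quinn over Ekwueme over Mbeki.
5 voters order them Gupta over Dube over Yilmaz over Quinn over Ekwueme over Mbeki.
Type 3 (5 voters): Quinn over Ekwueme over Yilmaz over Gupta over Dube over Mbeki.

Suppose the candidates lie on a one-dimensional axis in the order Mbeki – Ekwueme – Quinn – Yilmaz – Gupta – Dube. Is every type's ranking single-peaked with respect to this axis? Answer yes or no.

Axis positions: Mbeki=1, Ekwueme=2, Quinn=3, Yilmaz=4, Gupta=5, Dube=6.
Type 1 (peak Yilmaz at position 4): ranking walks positions 4-5-6-3-2-1, expanding outward from the peak — single-peaked.
Type 2 (peak Gupta at position 5): ranking walks positions 5-6-4-3-2-1, expanding outward from the peak — single-peaked.
Type 3 (peak Quinn at position 3): ranking walks positions 3-2-4-5-6-1, expanding outward from the peak — single-peaked.
Every ranking is single-peaked on this axis.

yes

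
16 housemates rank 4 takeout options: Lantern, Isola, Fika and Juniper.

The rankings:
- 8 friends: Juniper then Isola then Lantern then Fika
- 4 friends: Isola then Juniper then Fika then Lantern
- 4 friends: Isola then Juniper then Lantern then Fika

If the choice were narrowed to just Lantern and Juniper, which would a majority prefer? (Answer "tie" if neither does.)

No ballot ranks Lantern above Juniper: 0.
Ballots ranking Juniper above Lantern: 16 − 0 = 16.
Juniper wins the head-to-head 16–0.

Juniper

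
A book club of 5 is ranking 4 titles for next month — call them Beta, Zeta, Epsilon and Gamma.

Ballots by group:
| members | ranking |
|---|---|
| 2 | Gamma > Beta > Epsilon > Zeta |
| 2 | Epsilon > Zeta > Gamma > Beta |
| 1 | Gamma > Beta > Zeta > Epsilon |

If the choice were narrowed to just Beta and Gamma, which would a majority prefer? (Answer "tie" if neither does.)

No ballot ranks Beta above Gamma: 0.
Ballots ranking Gamma above Beta: 5 − 0 = 5.
Gamma wins the head-to-head 5–0.

Gamma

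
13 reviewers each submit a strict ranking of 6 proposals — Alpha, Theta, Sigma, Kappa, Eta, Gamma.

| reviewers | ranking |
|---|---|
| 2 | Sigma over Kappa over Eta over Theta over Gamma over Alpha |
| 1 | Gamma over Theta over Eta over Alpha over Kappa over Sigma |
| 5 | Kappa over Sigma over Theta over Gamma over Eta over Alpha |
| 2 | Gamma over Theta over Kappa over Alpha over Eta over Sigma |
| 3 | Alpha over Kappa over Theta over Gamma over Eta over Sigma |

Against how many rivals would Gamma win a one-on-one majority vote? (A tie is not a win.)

2

Gamma against each rival (13 reviewers):
Gamma–Alpha: Gamma 10–3.
Gamma–Theta: Theta 10–3.
Gamma vs Sigma: Sigma, 7–6.
Gamma vs Kappa: Gamma is ranked higher on 1+2 = 3 ballots, Kappa on 10. Kappa wins 10–3.
Gamma vs Eta: Gamma is ranked higher on 1+5+2+3 = 11 ballots, Eta on 2. Gamma wins 11–2.
Gamma beats Alpha, Eta; loses to Theta, Sigma, Kappa — 2 pairwise wins.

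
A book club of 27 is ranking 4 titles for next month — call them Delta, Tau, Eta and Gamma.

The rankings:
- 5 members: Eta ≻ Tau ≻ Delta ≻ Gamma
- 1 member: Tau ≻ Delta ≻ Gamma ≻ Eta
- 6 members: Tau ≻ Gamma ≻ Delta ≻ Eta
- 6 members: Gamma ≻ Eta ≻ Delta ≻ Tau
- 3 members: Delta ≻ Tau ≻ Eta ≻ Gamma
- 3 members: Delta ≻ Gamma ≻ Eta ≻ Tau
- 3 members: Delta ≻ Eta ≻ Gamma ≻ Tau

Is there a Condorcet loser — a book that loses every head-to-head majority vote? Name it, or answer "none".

Pairwise majorities:
Delta vs Tau: Delta preferred on 6+3+3+3 = 15 ballots; Delta wins 15–12.
Delta vs Eta: 1+6+3+3+3 = 16 for Delta, 11 for Eta — Delta by 16–11.
Delta vs Gamma: Delta, 15–12.
Tau vs Eta: 10 to 17, Eta.
Tau vs Gamma: Tau, 15–12.
Eta–Gamma: Gamma 16–11.
No book is winless: Delta beats Tau; Tau beats Gamma; Eta beats Tau; Gamma beats Eta. There is no Condorcet loser.

none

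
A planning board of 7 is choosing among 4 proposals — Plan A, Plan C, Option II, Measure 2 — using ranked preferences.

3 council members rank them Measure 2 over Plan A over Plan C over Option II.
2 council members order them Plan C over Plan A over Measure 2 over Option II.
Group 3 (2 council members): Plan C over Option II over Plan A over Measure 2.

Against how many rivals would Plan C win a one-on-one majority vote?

Plan C against each rival (7 council members):
Plan C vs Plan A: Plan C preferred on 2+2 = 4 ballots; Plan C wins 4–3.
Plan C vs Option II: 3+2+2 = 7 for Plan C, 0 for Option II — Plan C by 7–0.
Plan C–Measure 2: Plan C 4–3.
Plan C beats Plan A, Option II, Measure 2 — 3 pairwise wins.

3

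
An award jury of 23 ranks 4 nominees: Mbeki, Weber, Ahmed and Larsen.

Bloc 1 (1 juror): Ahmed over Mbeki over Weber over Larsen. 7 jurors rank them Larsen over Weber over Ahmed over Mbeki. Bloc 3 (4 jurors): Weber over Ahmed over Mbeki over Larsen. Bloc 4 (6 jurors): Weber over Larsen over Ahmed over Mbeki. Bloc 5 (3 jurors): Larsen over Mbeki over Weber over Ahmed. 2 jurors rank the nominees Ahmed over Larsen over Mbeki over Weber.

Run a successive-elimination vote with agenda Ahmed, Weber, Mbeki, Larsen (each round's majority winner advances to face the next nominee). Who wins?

Larsen

Round 1: Ahmed vs Weber — 3–20, Weber advances.
Round 2: Weber vs Mbeki — 17–6, Weber advances.
Round 3: Weber vs Larsen — 11–12, Larsen advances.
Larsen survives the agenda.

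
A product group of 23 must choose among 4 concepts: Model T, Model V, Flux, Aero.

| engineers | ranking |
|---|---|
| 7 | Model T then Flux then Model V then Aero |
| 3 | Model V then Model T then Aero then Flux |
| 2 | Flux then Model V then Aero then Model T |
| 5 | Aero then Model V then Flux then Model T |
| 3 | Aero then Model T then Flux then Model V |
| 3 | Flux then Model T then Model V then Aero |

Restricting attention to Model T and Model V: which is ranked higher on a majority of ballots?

Ballots ranking Model T above Model V: 7 + 3 + 3 = 13.
Ballots ranking Model V above Model T: 23 − 13 = 10.
Model T wins the head-to-head 13–10.

Model T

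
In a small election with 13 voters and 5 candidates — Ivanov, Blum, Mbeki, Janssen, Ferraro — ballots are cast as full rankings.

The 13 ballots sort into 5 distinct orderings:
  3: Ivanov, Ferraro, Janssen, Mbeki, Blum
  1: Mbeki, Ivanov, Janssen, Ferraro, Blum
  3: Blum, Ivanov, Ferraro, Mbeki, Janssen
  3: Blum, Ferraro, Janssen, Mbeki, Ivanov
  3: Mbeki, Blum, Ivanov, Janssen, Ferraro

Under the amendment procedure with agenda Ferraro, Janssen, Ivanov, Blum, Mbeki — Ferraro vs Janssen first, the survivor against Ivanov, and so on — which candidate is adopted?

Mbeki

Round 1: Ferraro vs Janssen — 9–4, Ferraro advances.
Round 2: Ferraro vs Ivanov — 3–10, Ivanov advances.
Round 3: Ivanov vs Blum — 4–9, Blum advances.
Round 4: Blum vs Mbeki — 6–7, Mbeki advances.
The agenda winner is Mbeki.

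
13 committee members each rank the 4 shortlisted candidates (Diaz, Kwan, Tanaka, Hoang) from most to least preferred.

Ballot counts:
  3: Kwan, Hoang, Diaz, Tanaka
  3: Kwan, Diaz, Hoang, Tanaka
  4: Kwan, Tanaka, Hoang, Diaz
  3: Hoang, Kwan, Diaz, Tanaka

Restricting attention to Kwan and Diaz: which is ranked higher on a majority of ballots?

Kwan

Ballots ranking Kwan above Diaz: 3 + 3 + 4 + 3 = 13.
Ballots ranking Diaz above Kwan: 13 − 13 = 0.
Kwan wins the head-to-head 13–0.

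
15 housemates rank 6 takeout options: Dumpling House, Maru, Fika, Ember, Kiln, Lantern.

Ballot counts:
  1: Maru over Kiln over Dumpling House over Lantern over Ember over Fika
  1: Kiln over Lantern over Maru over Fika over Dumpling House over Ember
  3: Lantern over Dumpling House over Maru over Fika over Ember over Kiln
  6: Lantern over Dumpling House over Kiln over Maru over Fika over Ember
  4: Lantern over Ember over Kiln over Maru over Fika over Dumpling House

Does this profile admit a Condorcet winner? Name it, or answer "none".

Check each pair by majority over 15 ballots:
Dumpling House–Maru: Dumpling House 9–6.
Dumpling House vs Fika: Dumpling House wins 10–5.
Dumpling House vs Ember: Dumpling House wins 11–4.
Dumpling House vs Kiln: Dumpling House, 9–6.
Dumpling House vs Lantern: Lantern, 14–1.
Maru vs Fika: Maru, 15–0.
Maru vs Ember: Maru wins 11–4.
Maru–Kiln: Kiln 11–4.
Maru vs Lantern: Lantern wins 14–1.
Fika vs Ember: Fika, 10–5.
Fika–Kiln: Kiln 12–3.
Fika vs Lantern: Lantern, 15–0.
Ember vs Kiln: Kiln, 8–7.
Ember vs Lantern: Lantern wins 15–0.
Kiln vs Lantern: Lantern wins 13–2.
Lantern defeats every rival head-to-head and is the Condorcet winner.

Lantern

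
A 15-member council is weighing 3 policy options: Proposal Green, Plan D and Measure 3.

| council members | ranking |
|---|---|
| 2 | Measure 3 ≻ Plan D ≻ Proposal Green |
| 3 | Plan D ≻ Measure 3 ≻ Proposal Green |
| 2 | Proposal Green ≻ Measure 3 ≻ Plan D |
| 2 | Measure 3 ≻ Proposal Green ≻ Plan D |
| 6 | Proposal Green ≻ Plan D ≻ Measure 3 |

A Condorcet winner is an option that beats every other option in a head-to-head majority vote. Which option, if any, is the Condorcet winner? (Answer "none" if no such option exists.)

Check each pair by majority over 15 ballots:
Proposal Green vs Plan D: 10 to 5, Proposal Green.
Proposal Green vs Measure 3: 8 to 7, Proposal Green.
Plan D vs Measure 3: Plan D is ranked higher on 3+6 = 9 ballots, Measure 3 on 6. Plan D wins 9–6.
Proposal Green defeats every rival head-to-head and is the Condorcet winner.

Proposal Green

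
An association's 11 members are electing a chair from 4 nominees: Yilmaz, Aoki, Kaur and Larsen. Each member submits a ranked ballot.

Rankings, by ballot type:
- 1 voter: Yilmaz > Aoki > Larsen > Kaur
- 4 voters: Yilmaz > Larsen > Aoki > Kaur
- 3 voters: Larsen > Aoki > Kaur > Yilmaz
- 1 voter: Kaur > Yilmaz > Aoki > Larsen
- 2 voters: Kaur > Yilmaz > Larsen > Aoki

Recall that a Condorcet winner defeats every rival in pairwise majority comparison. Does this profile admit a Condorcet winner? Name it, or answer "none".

Pairwise majorities:
Yilmaz vs Aoki: Yilmaz, 8–3.
Yilmaz vs Kaur: Kaur, 6–5.
Yilmaz vs Larsen: Yilmaz, 8–3.
Aoki vs Kaur: Aoki, 8–3.
Aoki vs Larsen: Larsen wins 9–2.
Kaur vs Larsen: Larsen wins 8–3.
Every candidate loses at least once (Yilmaz loses to Kaur; Aoki loses to Yilmaz; Kaur loses to Aoki; Larsen loses to Yilmaz). The majority relation contains the cycle Yilmaz beats Aoki beats Kaur beats Yilmaz, so there is no Condorcet winner.

none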